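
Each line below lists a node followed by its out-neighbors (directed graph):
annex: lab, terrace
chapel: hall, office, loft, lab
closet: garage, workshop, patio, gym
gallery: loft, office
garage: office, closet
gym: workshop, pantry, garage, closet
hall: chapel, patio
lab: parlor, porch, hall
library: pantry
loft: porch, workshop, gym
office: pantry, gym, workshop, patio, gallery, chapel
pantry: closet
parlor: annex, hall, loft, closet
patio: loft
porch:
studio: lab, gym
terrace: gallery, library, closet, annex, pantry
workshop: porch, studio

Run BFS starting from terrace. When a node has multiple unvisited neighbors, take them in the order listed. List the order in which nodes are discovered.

terrace, gallery, library, closet, annex, pantry, loft, office, garage, workshop, patio, gym, lab, porch, chapel, studio, parlor, hall

Visit terrace; enqueue gallery, library, closet, annex, pantry → queue [gallery, library, closet, annex, pantry]
Visit gallery; enqueue loft, office → queue [library, closet, annex, pantry, loft, office]
Visit library → queue [closet, annex, pantry, loft, office]
Visit closet; enqueue garage, workshop, patio, gym → queue [annex, pantry, loft, office, garage, workshop, patio, gym]
Visit annex; enqueue lab → queue [pantry, loft, office, garage, workshop, patio, gym, lab]
Visit pantry → queue [loft, office, garage, workshop, patio, gym, lab]
Visit loft; enqueue porch → queue [office, garage, workshop, patio, gym, lab, porch]
Visit office; enqueue chapel → queue [garage, workshop, patio, gym, lab, porch, chapel]
Visit garage → queue [workshop, patio, gym, lab, porch, chapel]
Visit workshop; enqueue studio → queue [patio, gym, lab, porch, chapel, studio]
Visit patio → queue [gym, lab, porch, chapel, studio]
Visit gym → queue [lab, porch, chapel, studio]
Visit lab; enqueue parlor, hall → queue [porch, chapel, studio, parlor, hall]
Visit porch → queue [chapel, studio, parlor, hall]
Visit chapel → queue [studio, parlor, hall]
Visit studio → queue [parlor, hall]
Visit parlor → queue [hall]
Visit hall → queue []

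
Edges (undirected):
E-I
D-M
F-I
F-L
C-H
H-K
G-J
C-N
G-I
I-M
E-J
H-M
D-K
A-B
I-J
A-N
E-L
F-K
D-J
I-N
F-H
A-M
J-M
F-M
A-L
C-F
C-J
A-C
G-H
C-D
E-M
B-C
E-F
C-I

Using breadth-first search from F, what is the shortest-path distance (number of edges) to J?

2

Level 0: F
Level 1: C, E, H, I, K, L, M
Level 2: A, B, D, G, J, N
J first appears at level 2.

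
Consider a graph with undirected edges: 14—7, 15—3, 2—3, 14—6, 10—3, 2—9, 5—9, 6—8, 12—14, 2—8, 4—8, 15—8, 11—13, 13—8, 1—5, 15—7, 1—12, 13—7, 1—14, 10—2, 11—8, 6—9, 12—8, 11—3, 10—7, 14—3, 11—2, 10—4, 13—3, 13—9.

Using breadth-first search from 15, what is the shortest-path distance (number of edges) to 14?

2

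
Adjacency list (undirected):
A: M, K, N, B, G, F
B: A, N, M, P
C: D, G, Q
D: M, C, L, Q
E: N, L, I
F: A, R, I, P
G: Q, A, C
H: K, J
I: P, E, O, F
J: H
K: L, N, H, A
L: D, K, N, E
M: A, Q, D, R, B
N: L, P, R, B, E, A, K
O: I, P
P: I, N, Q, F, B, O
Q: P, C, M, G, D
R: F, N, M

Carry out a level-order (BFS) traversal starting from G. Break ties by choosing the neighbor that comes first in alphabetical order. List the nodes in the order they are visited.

Visit G; enqueue A, C, Q → queue [A, C, Q]
Visit A; enqueue B, F, K, M, N → queue [C, Q, B, F, K, M, N]
Visit C; enqueue D → queue [Q, B, F, K, M, N, D]
Visit Q; enqueue P → queue [B, F, K, M, N, D, P]
Visit B → queue [F, K, M, N, D, P]
Visit F; enqueue I, R → queue [K, M, N, D, P, I, R]
Visit K; enqueue H, L → queue [M, N, D, P, I, R, H, L]
Visit M → queue [N, D, P, I, R, H, L]
Visit N; enqueue E → queue [D, P, I, R, H, L, E]
Visit D → queue [P, I, R, H, L, E]
Visit P; enqueue O → queue [I, R, H, L, E, O]
Visit I → queue [R, H, L, E, O]
Visit R → queue [H, L, E, O]
Visit H; enqueue J → queue [L, E, O, J]
Visit L → queue [E, O, J]
Visit E → queue [O, J]
Visit O → queue [J]
Visit J → queue []

G, A, C, Q, B, F, K, M, N, D, P, I, R, H, L, E, O, J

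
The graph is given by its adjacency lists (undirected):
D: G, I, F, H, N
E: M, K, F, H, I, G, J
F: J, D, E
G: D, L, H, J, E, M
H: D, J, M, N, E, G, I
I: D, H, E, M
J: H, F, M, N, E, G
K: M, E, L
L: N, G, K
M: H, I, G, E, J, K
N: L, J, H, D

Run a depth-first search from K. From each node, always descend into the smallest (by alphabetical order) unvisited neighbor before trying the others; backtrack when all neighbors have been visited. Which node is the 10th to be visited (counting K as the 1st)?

N

Visit K
K → E
E → F
F → D
D → G
G → H
H → I
I → M
M → J
J → N
N → L

Visit order: K, E, F, D, G, H, I, M, J, N, L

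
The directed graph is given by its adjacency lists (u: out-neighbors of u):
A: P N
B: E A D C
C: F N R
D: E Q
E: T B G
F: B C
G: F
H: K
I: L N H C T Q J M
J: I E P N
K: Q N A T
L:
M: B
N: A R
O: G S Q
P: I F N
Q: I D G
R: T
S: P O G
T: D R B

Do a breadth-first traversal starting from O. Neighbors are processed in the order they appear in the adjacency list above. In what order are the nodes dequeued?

Visit O; enqueue G, S, Q → queue [G, S, Q]
Visit G; enqueue F → queue [S, Q, F]
Visit S; enqueue P → queue [Q, F, P]
Visit Q; enqueue I, D → queue [F, P, I, D]
Visit F; enqueue B, C → queue [P, I, D, B, C]
Visit P; enqueue N → queue [I, D, B, C, N]
Visit I; enqueue L, H, T, J, M → queue [D, B, C, N, L, H, T, J, M]
Visit D; enqueue E → queue [B, C, N, L, H, T, J, M, E]
Visit B; enqueue A → queue [C, N, L, H, T, J, M, E, A]
Visit C; enqueue R → queue [N, L, H, T, J, M, E, A, R]
Visit N → queue [L, H, T, J, M, E, A, R]
Visit L → queue [H, T, J, M, E, A, R]
Visit H; enqueue K → queue [T, J, M, E, A, R, K]
Visit T → queue [J, M, E, A, R, K]
Visit J → queue [M, E, A, R, K]
Visit M → queue [E, A, R, K]
Visit E → queue [A, R, K]
Visit A → queue [R, K]
Visit R → queue [K]
Visit K → queue []

O G S Q F P I D B C N L H T J M E A R K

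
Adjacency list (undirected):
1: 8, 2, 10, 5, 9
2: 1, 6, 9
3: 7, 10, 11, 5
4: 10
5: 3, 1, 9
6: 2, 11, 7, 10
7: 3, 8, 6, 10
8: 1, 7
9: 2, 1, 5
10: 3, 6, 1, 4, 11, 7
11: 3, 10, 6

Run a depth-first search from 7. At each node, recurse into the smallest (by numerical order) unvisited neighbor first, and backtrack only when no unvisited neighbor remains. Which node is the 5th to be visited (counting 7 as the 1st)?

Visit 7
7 → 3
3 → 5
5 → 1
1 → 2
2 → 6
6 → 10
10 → 4
10 → 11
2 → 9
1 → 8

Visit order: 7, 3, 5, 1, 2, 6, 10, 4, 11, 9, 8

2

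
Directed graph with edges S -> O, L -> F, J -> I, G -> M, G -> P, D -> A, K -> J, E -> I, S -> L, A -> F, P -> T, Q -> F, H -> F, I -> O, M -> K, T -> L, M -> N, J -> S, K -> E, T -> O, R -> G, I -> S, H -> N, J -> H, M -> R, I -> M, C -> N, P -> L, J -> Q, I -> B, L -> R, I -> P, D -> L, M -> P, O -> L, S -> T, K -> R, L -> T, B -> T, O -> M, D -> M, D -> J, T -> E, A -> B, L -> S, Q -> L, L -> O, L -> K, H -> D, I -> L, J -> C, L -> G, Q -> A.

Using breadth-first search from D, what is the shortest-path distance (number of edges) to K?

Level 0: D
Level 1: A, J, L, M
Level 2: B, C, F, G, H, I, K, N, O, P, Q, R, S, T
Level 3: E
K first appears at level 2.

2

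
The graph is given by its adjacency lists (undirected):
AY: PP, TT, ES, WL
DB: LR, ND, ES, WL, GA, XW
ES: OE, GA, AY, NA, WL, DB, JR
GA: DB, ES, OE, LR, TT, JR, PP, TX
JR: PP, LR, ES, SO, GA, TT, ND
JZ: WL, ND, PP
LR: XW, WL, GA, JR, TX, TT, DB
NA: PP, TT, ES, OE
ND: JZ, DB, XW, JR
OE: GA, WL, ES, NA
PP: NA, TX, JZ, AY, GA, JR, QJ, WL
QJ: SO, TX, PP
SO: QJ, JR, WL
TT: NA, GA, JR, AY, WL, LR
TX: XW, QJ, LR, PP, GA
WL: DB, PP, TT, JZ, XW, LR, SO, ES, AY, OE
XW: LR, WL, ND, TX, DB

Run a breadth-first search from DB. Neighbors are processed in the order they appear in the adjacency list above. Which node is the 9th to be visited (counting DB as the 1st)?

TX

Visit DB; enqueue LR, ND, ES, WL, GA, XW → queue [LR, ND, ES, WL, GA, XW]
Visit LR; enqueue JR, TX, TT → queue [ND, ES, WL, GA, XW, JR, TX, TT]
Visit ND; enqueue JZ → queue [ES, WL, GA, XW, JR, TX, TT, JZ]
Visit ES; enqueue OE, AY, NA → queue [WL, GA, XW, JR, TX, TT, JZ, OE, AY, NA]
Visit WL; enqueue PP, SO → queue [GA, XW, JR, TX, TT, JZ, OE, AY, NA, PP, SO]
Visit GA → queue [XW, JR, TX, TT, JZ, OE, AY, NA, PP, SO]
Visit XW → queue [JR, TX, TT, JZ, OE, AY, NA, PP, SO]
Visit JR → queue [TX, TT, JZ, OE, AY, NA, PP, SO]
Visit TX; enqueue QJ → queue [TT, JZ, OE, AY, NA, PP, SO, QJ]
Visit TT → queue [JZ, OE, AY, NA, PP, SO, QJ]
Visit JZ → queue [OE, AY, NA, PP, SO, QJ]
Visit OE → queue [AY, NA, PP, SO, QJ]
Visit AY → queue [NA, PP, SO, QJ]
Visit NA → queue [PP, SO, QJ]
Visit PP → queue [SO, QJ]
Visit SO → queue [QJ]
Visit QJ → queue []

Visit order: DB, LR, ND, ES, WL, GA, XW, JR, TX, TT, JZ, OE, AY, NA, PP, SO, QJ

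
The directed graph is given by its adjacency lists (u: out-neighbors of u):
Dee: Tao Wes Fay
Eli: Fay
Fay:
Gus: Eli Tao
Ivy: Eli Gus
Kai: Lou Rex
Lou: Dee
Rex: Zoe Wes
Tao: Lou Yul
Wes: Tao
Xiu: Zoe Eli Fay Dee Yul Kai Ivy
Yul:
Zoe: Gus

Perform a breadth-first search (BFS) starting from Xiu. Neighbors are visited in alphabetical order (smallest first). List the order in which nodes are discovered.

Xiu, Dee, Eli, Fay, Ivy, Kai, Yul, Zoe, Tao, Wes, Gus, Lou, Rex

Visit Xiu; enqueue Dee, Eli, Fay, Ivy, Kai, Yul, Zoe → queue [Dee, Eli, Fay, Ivy, Kai, Yul, Zoe]
Visit Dee; enqueue Tao, Wes → queue [Eli, Fay, Ivy, Kai, Yul, Zoe, Tao, Wes]
Visit Eli → queue [Fay, Ivy, Kai, Yul, Zoe, Tao, Wes]
Visit Fay → queue [Ivy, Kai, Yul, Zoe, Tao, Wes]
Visit Ivy; enqueue Gus → queue [Kai, Yul, Zoe, Tao, Wes, Gus]
Visit Kai; enqueue Lou, Rex → queue [Yul, Zoe, Tao, Wes, Gus, Lou, Rex]
Visit Yul → queue [Zoe, Tao, Wes, Gus, Lou, Rex]
Visit Zoe → queue [Tao, Wes, Gus, Lou, Rex]
Visit Tao → queue [Wes, Gus, Lou, Rex]
Visit Wes → queue [Gus, Lou, Rex]
Visit Gus → queue [Lou, Rex]
Visit Lou → queue [Rex]
Visit Rex → queue []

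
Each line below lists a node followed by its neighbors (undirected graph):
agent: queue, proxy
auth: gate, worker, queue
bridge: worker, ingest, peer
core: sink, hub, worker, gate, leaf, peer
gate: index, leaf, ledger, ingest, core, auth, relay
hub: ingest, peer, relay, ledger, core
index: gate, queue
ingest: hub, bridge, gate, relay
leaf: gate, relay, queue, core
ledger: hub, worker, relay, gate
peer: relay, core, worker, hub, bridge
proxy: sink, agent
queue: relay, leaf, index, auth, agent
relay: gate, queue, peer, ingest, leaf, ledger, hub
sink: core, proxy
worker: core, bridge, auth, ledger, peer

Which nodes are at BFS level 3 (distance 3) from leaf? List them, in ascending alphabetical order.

bridge, proxy

Level 0: leaf
Level 1: core, gate, queue, relay
Level 2: agent, auth, hub, index, ingest, ledger, peer, sink, worker
Level 3: bridge, proxy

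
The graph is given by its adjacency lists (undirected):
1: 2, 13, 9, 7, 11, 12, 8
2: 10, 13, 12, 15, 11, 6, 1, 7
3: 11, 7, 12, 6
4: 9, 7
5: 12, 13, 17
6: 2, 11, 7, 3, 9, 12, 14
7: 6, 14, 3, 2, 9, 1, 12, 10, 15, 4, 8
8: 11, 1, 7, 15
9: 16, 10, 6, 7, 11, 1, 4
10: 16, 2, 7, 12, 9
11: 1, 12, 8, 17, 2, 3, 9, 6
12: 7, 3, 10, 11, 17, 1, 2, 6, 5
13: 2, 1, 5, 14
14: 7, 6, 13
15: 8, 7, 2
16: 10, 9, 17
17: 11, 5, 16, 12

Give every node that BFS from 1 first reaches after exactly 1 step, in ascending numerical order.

Level 0: 1
Level 1: 2, 7, 8, 9, 11, 12, 13
Level 2: 3, 4, 5, 6, 10, 14, 15, 16, 17

2, 7, 8, 9, 11, 12, 13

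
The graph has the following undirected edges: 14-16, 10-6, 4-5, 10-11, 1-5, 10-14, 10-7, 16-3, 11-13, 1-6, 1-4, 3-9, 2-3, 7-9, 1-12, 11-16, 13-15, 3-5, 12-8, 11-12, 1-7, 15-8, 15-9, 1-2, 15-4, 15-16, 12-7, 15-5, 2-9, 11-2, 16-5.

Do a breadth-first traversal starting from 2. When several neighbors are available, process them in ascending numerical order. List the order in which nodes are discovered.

2 → 1 → 3 → 9 → 11 → 4 → 5 → 6 → 7 → 12 → 16 → 15 → 10 → 13 → 8 → 14

Visit 2; enqueue 1, 3, 9, 11 → queue [1, 3, 9, 11]
Visit 1; enqueue 4, 5, 6, 7, 12 → queue [3, 9, 11, 4, 5, 6, 7, 12]
Visit 3; enqueue 16 → queue [9, 11, 4, 5, 6, 7, 12, 16]
Visit 9; enqueue 15 → queue [11, 4, 5, 6, 7, 12, 16, 15]
Visit 11; enqueue 10, 13 → queue [4, 5, 6, 7, 12, 16, 15, 10, 13]
Visit 4 → queue [5, 6, 7, 12, 16, 15, 10, 13]
Visit 5 → queue [6, 7, 12, 16, 15, 10, 13]
Visit 6 → queue [7, 12, 16, 15, 10, 13]
Visit 7 → queue [12, 16, 15, 10, 13]
Visit 12; enqueue 8 → queue [16, 15, 10, 13, 8]
Visit 16; enqueue 14 → queue [15, 10, 13, 8, 14]
Visit 15 → queue [10, 13, 8, 14]
Visit 10 → queue [13, 8, 14]
Visit 13 → queue [8, 14]
Visit 8 → queue [14]
Visit 14 → queue []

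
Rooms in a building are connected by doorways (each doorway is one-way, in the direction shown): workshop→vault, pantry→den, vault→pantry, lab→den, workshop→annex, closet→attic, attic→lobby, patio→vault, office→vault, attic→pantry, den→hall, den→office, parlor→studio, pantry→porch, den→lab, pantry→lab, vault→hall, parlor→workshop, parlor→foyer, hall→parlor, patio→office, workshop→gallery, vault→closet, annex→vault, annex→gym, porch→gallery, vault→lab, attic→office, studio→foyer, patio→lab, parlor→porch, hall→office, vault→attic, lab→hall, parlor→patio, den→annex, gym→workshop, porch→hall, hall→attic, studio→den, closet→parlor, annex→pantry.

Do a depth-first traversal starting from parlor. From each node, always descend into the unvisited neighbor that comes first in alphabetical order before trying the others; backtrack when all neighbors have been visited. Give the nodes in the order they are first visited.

Visit parlor
parlor → foyer
parlor → patio
patio → lab
lab → den
den → annex
annex → gym
gym → workshop
workshop → gallery
workshop → vault
vault → attic
attic → lobby
attic → office
attic → pantry
pantry → porch
porch → hall
vault → closet
parlor → studio

parlor -> foyer -> patio -> lab -> den -> annex -> gym -> workshop -> gallery -> vault -> attic -> lobby -> office -> pantry -> porch -> hall -> closet -> studio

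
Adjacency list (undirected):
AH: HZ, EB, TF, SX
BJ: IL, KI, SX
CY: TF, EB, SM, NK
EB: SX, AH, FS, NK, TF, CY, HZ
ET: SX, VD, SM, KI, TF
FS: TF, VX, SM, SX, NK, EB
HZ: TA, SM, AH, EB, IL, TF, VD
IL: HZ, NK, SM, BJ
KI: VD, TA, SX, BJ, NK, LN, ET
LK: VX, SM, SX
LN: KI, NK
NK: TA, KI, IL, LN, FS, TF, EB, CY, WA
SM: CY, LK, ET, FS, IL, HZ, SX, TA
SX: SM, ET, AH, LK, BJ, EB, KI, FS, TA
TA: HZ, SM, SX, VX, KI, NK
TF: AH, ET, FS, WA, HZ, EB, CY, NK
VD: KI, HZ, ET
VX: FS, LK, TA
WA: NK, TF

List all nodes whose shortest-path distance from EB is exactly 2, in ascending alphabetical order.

BJ, ET, IL, KI, LK, LN, SM, TA, VD, VX, WA

Level 0: EB
Level 1: AH, CY, FS, HZ, NK, SX, TF
Level 2: BJ, ET, IL, KI, LK, LN, SM, TA, VD, VX, WA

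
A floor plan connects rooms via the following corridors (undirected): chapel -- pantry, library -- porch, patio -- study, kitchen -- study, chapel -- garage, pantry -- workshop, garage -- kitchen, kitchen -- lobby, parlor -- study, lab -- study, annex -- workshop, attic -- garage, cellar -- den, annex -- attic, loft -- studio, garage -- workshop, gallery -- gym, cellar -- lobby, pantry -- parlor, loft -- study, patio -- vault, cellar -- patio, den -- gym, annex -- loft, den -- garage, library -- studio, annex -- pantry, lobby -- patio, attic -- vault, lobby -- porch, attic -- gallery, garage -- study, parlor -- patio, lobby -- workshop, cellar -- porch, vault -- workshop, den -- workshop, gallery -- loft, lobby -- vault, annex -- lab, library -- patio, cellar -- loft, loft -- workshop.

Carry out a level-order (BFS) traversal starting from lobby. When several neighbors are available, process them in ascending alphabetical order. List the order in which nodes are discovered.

lobby -> cellar -> kitchen -> patio -> porch -> vault -> workshop -> den -> loft -> garage -> study -> library -> parlor -> attic -> annex -> pantry -> gym -> gallery -> studio -> chapel -> lab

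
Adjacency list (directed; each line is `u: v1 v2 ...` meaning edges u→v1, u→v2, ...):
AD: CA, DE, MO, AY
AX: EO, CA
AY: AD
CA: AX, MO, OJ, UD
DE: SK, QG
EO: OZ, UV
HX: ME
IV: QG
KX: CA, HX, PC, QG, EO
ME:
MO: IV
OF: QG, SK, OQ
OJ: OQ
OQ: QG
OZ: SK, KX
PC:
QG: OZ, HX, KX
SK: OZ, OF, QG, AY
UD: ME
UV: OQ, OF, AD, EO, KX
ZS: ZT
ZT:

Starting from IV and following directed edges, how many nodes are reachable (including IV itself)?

BFS from IV visits: IV, QG, HX, KX, OZ, ME, CA, EO, PC, SK, AX, MO, OJ, UD, UV, AY, OF, OQ, AD, DE
Reachable nodes: 20 of 22 total.

20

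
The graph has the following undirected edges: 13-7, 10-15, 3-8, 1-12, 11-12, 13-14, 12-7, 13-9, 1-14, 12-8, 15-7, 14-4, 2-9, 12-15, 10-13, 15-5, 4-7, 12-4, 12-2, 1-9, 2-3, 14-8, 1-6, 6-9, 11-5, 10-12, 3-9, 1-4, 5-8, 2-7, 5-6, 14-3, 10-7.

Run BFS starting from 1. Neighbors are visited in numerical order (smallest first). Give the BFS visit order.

Visit 1; enqueue 4, 6, 9, 12, 14 → queue [4, 6, 9, 12, 14]
Visit 4; enqueue 7 → queue [6, 9, 12, 14, 7]
Visit 6; enqueue 5 → queue [9, 12, 14, 7, 5]
Visit 9; enqueue 2, 3, 13 → queue [12, 14, 7, 5, 2, 3, 13]
Visit 12; enqueue 8, 10, 11, 15 → queue [14, 7, 5, 2, 3, 13, 8, 10, 11, 15]
Visit 14 → queue [7, 5, 2, 3, 13, 8, 10, 11, 15]
Visit 7 → queue [5, 2, 3, 13, 8, 10, 11, 15]
Visit 5 → queue [2, 3, 13, 8, 10, 11, 15]
Visit 2 → queue [3, 13, 8, 10, 11, 15]
Visit 3 → queue [13, 8, 10, 11, 15]
Visit 13 → queue [8, 10, 11, 15]
Visit 8 → queue [10, 11, 15]
Visit 10 → queue [11, 15]
Visit 11 → queue [15]
Visit 15 → queue []

1, 4, 6, 9, 12, 14, 7, 5, 2, 3, 13, 8, 10, 11, 15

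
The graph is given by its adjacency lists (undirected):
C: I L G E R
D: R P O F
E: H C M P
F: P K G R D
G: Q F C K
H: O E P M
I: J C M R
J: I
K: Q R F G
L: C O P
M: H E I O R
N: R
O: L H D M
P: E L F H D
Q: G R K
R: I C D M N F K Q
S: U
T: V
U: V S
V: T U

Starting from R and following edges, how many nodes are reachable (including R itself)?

BFS from R visits: R, C, D, F, I, K, M, N, Q, E, G, L, O, P, J, H
Reachable nodes: 16 of 20 total.

16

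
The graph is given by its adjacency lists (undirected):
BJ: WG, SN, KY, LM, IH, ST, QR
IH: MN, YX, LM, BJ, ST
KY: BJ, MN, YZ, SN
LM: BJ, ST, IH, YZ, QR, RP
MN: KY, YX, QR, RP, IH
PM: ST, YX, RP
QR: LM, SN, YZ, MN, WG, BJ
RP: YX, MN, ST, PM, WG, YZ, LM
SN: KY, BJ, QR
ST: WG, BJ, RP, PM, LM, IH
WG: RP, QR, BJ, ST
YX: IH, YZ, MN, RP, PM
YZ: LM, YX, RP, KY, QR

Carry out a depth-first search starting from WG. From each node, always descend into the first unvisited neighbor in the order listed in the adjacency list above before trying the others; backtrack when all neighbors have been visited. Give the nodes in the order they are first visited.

Visit WG
WG → RP
RP → YX
YX → IH
IH → MN
MN → KY
KY → BJ
BJ → SN
SN → QR
QR → LM
LM → ST
ST → PM
LM → YZ

WG RP YX IH MN KY BJ SN QR LM ST PM YZ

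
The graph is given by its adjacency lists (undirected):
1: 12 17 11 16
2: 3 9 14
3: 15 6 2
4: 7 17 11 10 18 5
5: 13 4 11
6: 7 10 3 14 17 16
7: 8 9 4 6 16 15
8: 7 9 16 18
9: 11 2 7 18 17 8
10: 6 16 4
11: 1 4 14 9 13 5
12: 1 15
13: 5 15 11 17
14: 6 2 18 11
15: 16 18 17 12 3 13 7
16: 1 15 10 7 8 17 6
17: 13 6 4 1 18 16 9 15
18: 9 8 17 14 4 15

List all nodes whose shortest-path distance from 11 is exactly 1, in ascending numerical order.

1, 4, 5, 9, 13, 14

Level 0: 11
Level 1: 1, 4, 5, 9, 13, 14
Level 2: 2, 6, 7, 8, 10, 12, 15, 16, 17, 18
Level 3: 3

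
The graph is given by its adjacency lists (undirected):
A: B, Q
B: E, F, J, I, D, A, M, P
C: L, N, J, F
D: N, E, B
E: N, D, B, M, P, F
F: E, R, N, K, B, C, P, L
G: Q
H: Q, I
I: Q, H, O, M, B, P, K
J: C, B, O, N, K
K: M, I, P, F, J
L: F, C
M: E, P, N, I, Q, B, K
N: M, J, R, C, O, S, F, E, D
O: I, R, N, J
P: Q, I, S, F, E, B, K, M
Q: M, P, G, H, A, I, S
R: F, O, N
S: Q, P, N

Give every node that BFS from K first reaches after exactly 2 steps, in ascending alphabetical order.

Level 0: K
Level 1: F, I, J, M, P
Level 2: B, C, E, H, L, N, O, Q, R, S
Level 3: A, D, G

B, C, E, H, L, N, O, Q, R, S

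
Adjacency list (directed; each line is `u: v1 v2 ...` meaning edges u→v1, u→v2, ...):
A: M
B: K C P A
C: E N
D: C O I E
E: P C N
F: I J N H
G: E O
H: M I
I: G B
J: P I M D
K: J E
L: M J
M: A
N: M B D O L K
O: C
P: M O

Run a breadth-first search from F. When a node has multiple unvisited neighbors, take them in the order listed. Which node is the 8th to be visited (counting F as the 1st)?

Visit F; enqueue I, J, N, H → queue [I, J, N, H]
Visit I; enqueue G, B → queue [J, N, H, G, B]
Visit J; enqueue P, M, D → queue [N, H, G, B, P, M, D]
Visit N; enqueue O, L, K → queue [H, G, B, P, M, D, O, L, K]
Visit H → queue [G, B, P, M, D, O, L, K]
Visit G; enqueue E → queue [B, P, M, D, O, L, K, E]
Visit B; enqueue C, A → queue [P, M, D, O, L, K, E, C, A]
Visit P → queue [M, D, O, L, K, E, C, A]
Visit M → queue [D, O, L, K, E, C, A]
Visit D → queue [O, L, K, E, C, A]
Visit O → queue [L, K, E, C, A]
Visit L → queue [K, E, C, A]
Visit K → queue [E, C, A]
Visit E → queue [C, A]
Visit C → queue [A]
Visit A → queue []

Visit order: F, I, J, N, H, G, B, P, M, D, O, L, K, E, C, A

P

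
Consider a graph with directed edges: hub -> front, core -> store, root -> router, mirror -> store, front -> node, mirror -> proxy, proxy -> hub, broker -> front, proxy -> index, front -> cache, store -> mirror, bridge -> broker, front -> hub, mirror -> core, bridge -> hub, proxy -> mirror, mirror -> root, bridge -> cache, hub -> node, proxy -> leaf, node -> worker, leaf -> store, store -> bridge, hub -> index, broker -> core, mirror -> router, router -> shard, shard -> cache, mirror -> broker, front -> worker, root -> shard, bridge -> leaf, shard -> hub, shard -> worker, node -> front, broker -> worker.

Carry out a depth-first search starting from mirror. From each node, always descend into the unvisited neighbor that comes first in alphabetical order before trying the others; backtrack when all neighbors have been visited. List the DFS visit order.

mirror broker core store bridge cache hub front node worker index leaf proxy root router shard

Visit mirror
mirror → broker
broker → core
core → store
store → bridge
bridge → cache
bridge → hub
hub → front
front → node
node → worker
hub → index
bridge → leaf
mirror → proxy
mirror → root
root → router
router → shard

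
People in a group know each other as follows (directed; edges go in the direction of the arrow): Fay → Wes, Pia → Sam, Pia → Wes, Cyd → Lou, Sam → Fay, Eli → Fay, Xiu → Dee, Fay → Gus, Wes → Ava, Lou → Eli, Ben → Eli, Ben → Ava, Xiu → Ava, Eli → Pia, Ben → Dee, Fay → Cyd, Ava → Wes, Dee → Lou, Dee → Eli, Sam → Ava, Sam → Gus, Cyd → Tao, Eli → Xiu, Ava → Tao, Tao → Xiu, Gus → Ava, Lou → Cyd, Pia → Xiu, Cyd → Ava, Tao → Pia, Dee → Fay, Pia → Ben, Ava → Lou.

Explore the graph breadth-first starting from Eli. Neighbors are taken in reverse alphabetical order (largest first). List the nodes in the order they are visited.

Eli → Xiu → Pia → Fay → Dee → Ava → Wes → Sam → Ben → Gus → Cyd → Lou → Tao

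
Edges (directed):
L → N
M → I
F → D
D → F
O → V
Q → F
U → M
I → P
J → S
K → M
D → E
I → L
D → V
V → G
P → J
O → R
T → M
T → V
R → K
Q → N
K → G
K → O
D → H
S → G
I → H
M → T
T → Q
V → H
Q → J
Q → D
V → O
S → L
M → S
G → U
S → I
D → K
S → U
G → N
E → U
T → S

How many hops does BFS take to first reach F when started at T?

2

Level 0: T
Level 1: M, Q, S, V
Level 2: D, F, G, H, I, J, L, N, O, U
Level 3: E, K, P, R
F first appears at level 2.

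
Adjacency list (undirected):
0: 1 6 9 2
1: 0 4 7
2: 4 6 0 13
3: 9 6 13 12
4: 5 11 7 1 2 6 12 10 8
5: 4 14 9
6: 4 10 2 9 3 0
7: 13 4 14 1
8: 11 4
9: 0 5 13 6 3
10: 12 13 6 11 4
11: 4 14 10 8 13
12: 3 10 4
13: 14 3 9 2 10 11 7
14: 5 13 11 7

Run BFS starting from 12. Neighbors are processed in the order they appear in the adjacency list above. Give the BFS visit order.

12, 3, 10, 4, 9, 6, 13, 11, 5, 7, 1, 2, 8, 0, 14

Visit 12; enqueue 3, 10, 4 → queue [3, 10, 4]
Visit 3; enqueue 9, 6, 13 → queue [10, 4, 9, 6, 13]
Visit 10; enqueue 11 → queue [4, 9, 6, 13, 11]
Visit 4; enqueue 5, 7, 1, 2, 8 → queue [9, 6, 13, 11, 5, 7, 1, 2, 8]
Visit 9; enqueue 0 → queue [6, 13, 11, 5, 7, 1, 2, 8, 0]
Visit 6 → queue [13, 11, 5, 7, 1, 2, 8, 0]
Visit 13; enqueue 14 → queue [11, 5, 7, 1, 2, 8, 0, 14]
Visit 11 → queue [5, 7, 1, 2, 8, 0, 14]
Visit 5 → queue [7, 1, 2, 8, 0, 14]
Visit 7 → queue [1, 2, 8, 0, 14]
Visit 1 → queue [2, 8, 0, 14]
Visit 2 → queue [8, 0, 14]
Visit 8 → queue [0, 14]
Visit 0 → queue [14]
Visit 14 → queue []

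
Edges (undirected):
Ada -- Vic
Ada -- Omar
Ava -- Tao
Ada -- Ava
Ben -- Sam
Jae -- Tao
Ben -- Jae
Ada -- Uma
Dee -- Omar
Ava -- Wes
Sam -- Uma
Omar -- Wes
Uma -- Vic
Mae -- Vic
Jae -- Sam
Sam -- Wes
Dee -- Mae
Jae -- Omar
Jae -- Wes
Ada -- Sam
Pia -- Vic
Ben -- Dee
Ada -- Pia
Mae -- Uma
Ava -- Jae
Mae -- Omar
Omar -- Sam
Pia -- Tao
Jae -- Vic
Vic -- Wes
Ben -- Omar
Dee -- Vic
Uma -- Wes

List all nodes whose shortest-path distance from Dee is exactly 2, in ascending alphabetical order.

Ada, Jae, Pia, Sam, Uma, Wes

Level 0: Dee
Level 1: Ben, Mae, Omar, Vic
Level 2: Ada, Jae, Pia, Sam, Uma, Wes
Level 3: Ava, Tao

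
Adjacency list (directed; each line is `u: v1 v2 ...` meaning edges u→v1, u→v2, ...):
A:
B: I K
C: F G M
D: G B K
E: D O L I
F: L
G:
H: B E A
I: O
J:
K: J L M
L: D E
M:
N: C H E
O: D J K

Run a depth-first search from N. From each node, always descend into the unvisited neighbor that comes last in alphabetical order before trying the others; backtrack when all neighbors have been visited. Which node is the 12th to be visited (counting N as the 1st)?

J

Visit N
N → H
H → E
E → O
O → K
K → M
K → L
L → D
D → G
D → B
B → I
K → J
H → A
N → C
C → F

Visit order: N, H, E, O, K, M, L, D, G, B, I, J, A, C, F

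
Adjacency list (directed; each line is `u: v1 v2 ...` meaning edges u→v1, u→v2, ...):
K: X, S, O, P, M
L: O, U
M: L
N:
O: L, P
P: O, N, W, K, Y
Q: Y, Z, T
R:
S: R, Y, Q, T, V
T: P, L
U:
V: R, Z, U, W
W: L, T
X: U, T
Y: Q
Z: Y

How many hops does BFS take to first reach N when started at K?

2

Level 0: K
Level 1: M, O, P, S, X
Level 2: L, N, Q, R, T, U, V, W, Y
Level 3: Z
N first appears at level 2.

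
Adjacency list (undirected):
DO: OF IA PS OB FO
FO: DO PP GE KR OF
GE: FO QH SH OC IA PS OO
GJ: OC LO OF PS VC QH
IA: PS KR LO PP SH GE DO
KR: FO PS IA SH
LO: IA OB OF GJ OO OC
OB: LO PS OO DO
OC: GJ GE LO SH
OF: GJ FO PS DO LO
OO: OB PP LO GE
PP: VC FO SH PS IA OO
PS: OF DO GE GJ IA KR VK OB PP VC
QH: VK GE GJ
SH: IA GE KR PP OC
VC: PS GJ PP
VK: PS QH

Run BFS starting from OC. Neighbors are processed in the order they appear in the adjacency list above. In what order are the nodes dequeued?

OC, GJ, GE, LO, SH, OF, PS, VC, QH, FO, IA, OO, OB, KR, PP, DO, VK

Visit OC; enqueue GJ, GE, LO, SH → queue [GJ, GE, LO, SH]
Visit GJ; enqueue OF, PS, VC, QH → queue [GE, LO, SH, OF, PS, VC, QH]
Visit GE; enqueue FO, IA, OO → queue [LO, SH, OF, PS, VC, QH, FO, IA, OO]
Visit LO; enqueue OB → queue [SH, OF, PS, VC, QH, FO, IA, OO, OB]
Visit SH; enqueue KR, PP → queue [OF, PS, VC, QH, FO, IA, OO, OB, KR, PP]
Visit OF; enqueue DO → queue [PS, VC, QH, FO, IA, OO, OB, KR, PP, DO]
Visit PS; enqueue VK → queue [VC, QH, FO, IA, OO, OB, KR, PP, DO, VK]
Visit VC → queue [QH, FO, IA, OO, OB, KR, PP, DO, VK]
Visit QH → queue [FO, IA, OO, OB, KR, PP, DO, VK]
Visit FO → queue [IA, OO, OB, KR, PP, DO, VK]
Visit IA → queue [OO, OB, KR, PP, DO, VK]
Visit OO → queue [OB, KR, PP, DO, VK]
Visit OB → queue [KR, PP, DO, VK]
Visit KR → queue [PP, DO, VK]
Visit PP → queue [DO, VK]
Visit DO → queue [VK]
Visit VK → queue []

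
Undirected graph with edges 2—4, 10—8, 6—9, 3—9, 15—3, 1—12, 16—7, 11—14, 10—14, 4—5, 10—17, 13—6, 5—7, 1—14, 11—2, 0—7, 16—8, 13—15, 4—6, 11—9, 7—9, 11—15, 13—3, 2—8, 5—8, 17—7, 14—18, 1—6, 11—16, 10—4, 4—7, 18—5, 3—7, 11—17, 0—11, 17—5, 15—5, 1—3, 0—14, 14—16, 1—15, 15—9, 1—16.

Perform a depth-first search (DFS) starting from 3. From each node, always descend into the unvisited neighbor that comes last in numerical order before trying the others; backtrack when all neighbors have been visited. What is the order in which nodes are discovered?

Visit 3
3 → 15
15 → 13
13 → 6
6 → 9
9 → 11
11 → 17
17 → 10
10 → 14
14 → 18
18 → 5
5 → 8
8 → 16
16 → 7
7 → 4
4 → 2
7 → 0
16 → 1
1 → 12

3 15 13 6 9 11 17 10 14 18 5 8 16 7 4 2 0 1 12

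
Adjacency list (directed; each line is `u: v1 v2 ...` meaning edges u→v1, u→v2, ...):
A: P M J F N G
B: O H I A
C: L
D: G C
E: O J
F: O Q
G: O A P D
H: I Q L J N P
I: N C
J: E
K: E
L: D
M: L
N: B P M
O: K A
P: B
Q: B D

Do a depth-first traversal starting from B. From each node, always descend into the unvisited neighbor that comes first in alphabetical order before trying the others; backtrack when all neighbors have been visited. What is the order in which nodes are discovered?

Visit B
B → A
A → F
F → O
O → K
K → E
E → J
F → Q
Q → D
D → C
C → L
D → G
G → P
A → M
A → N
B → H
H → I

B A F O K E J Q D C L G P M N H I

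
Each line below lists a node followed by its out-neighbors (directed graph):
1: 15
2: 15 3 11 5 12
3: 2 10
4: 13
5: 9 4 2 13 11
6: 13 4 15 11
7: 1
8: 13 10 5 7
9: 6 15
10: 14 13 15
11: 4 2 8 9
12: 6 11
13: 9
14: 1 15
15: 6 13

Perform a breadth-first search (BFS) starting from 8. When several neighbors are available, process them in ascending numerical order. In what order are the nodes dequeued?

8 5 7 10 13 2 4 9 11 1 14 15 3 12 6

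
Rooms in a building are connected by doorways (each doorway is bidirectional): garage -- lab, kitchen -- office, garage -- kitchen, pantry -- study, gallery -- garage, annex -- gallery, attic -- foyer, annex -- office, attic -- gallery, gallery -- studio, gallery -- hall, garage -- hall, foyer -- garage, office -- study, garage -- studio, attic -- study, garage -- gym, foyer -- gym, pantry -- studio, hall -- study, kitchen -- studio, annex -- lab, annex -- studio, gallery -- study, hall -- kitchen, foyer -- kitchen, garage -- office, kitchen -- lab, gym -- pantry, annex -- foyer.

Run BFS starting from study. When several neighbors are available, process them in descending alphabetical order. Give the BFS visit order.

study -> pantry -> office -> hall -> gallery -> attic -> studio -> gym -> kitchen -> garage -> annex -> foyer -> lab

Visit study; enqueue pantry, office, hall, gallery, attic → queue [pantry, office, hall, gallery, attic]
Visit pantry; enqueue studio, gym → queue [office, hall, gallery, attic, studio, gym]
Visit office; enqueue kitchen, garage, annex → queue [hall, gallery, attic, studio, gym, kitchen, garage, annex]
Visit hall → queue [gallery, attic, studio, gym, kitchen, garage, annex]
Visit gallery → queue [attic, studio, gym, kitchen, garage, annex]
Visit attic; enqueue foyer → queue [studio, gym, kitchen, garage, annex, foyer]
Visit studio → queue [gym, kitchen, garage, annex, foyer]
Visit gym → queue [kitchen, garage, annex, foyer]
Visit kitchen; enqueue lab → queue [garage, annex, foyer, lab]
Visit garage → queue [annex, foyer, lab]
Visit annex → queue [foyer, lab]
Visit foyer → queue [lab]
Visit lab → queue []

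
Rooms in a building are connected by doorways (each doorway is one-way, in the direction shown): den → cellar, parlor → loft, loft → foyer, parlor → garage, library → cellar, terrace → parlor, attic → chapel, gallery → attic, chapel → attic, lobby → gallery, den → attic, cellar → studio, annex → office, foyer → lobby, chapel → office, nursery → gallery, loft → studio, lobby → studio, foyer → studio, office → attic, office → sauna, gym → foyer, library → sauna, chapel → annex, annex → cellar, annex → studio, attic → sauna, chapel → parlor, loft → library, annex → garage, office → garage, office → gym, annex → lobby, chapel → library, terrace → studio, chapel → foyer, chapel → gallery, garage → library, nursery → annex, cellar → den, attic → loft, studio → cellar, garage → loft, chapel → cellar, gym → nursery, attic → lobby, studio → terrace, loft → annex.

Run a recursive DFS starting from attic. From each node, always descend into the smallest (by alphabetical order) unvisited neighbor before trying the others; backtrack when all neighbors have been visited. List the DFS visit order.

attic -> chapel -> annex -> cellar -> den -> studio -> terrace -> parlor -> garage -> library -> sauna -> loft -> foyer -> lobby -> gallery -> office -> gym -> nursery

Visit attic
attic → chapel
chapel → annex
annex → cellar
cellar → den
cellar → studio
studio → terrace
terrace → parlor
parlor → garage
garage → library
library → sauna
garage → loft
loft → foyer
foyer → lobby
lobby → gallery
annex → office
office → gym
gym → nursery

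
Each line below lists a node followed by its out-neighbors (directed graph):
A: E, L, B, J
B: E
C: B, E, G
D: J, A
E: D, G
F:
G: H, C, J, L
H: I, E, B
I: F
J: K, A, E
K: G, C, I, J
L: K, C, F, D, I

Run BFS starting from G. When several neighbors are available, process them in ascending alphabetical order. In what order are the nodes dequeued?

Visit G; enqueue C, H, J, L → queue [C, H, J, L]
Visit C; enqueue B, E → queue [H, J, L, B, E]
Visit H; enqueue I → queue [J, L, B, E, I]
Visit J; enqueue A, K → queue [L, B, E, I, A, K]
Visit L; enqueue D, F → queue [B, E, I, A, K, D, F]
Visit B → queue [E, I, A, K, D, F]
Visit E → queue [I, A, K, D, F]
Visit I → queue [A, K, D, F]
Visit A → queue [K, D, F]
Visit K → queue [D, F]
Visit D → queue [F]
Visit F → queue []

G, C, H, J, L, B, E, I, A, K, D, F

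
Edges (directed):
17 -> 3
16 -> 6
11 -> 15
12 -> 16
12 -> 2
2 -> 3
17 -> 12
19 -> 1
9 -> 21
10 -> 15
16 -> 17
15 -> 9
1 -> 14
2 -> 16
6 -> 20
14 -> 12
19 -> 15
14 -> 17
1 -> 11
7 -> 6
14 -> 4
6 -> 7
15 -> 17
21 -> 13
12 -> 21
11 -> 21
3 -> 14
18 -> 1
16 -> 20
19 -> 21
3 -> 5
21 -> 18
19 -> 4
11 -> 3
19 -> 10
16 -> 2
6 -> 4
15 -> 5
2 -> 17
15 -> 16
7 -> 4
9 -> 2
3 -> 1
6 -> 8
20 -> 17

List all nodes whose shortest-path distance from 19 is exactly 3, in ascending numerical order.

2, 3, 6, 12, 20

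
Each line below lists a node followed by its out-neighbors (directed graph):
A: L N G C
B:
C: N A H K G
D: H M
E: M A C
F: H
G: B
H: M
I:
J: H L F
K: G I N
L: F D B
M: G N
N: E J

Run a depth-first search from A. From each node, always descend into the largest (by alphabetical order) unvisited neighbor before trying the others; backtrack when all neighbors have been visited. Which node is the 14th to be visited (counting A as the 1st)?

I

Visit A
A → N
N → J
J → L
L → F
F → H
H → M
M → G
G → B
L → D
N → E
E → C
C → K
K → I

Visit order: A, N, J, L, F, H, M, G, B, D, E, C, K, I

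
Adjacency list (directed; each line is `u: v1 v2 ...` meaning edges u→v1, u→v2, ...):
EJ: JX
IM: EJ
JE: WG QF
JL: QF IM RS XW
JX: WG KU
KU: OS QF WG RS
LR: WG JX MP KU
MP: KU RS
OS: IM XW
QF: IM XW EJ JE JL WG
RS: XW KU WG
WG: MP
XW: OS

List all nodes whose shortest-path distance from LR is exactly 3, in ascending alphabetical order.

EJ, IM, JE, JL, XW

Level 0: LR
Level 1: JX, KU, MP, WG
Level 2: OS, QF, RS
Level 3: EJ, IM, JE, JL, XW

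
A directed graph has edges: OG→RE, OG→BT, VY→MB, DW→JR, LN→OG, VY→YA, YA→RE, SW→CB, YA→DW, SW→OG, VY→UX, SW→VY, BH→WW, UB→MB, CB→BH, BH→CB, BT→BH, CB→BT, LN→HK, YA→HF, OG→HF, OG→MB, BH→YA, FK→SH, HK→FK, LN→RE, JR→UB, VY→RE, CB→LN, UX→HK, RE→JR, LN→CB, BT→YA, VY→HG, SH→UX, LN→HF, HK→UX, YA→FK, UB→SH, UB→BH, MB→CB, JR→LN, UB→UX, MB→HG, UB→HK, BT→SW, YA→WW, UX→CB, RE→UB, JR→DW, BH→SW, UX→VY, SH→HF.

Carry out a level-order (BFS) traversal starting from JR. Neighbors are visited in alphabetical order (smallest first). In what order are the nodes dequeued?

JR → DW → LN → UB → CB → HF → HK → OG → RE → BH → MB → SH → UX → BT → FK → SW → WW → YA → HG → VY

Visit JR; enqueue DW, LN, UB → queue [DW, LN, UB]
Visit DW → queue [LN, UB]
Visit LN; enqueue CB, HF, HK, OG, RE → queue [UB, CB, HF, HK, OG, RE]
Visit UB; enqueue BH, MB, SH, UX → queue [CB, HF, HK, OG, RE, BH, MB, SH, UX]
Visit CB; enqueue BT → queue [HF, HK, OG, RE, BH, MB, SH, UX, BT]
Visit HF → queue [HK, OG, RE, BH, MB, SH, UX, BT]
Visit HK; enqueue FK → queue [OG, RE, BH, MB, SH, UX, BT, FK]
Visit OG → queue [RE, BH, MB, SH, UX, BT, FK]
Visit RE → queue [BH, MB, SH, UX, BT, FK]
Visit BH; enqueue SW, WW, YA → queue [MB, SH, UX, BT, FK, SW, WW, YA]
Visit MB; enqueue HG → queue [SH, UX, BT, FK, SW, WW, YA, HG]
Visit SH → queue [UX, BT, FK, SW, WW, YA, HG]
Visit UX; enqueue VY → queue [BT, FK, SW, WW, YA, HG, VY]
Visit BT → queue [FK, SW, WW, YA, HG, VY]
Visit FK → queue [SW, WW, YA, HG, VY]
Visit SW → queue [WW, YA, HG, VY]
Visit WW → queue [YA, HG, VY]
Visit YA → queue [HG, VY]
Visit HG → queue [VY]
Visit VY → queue []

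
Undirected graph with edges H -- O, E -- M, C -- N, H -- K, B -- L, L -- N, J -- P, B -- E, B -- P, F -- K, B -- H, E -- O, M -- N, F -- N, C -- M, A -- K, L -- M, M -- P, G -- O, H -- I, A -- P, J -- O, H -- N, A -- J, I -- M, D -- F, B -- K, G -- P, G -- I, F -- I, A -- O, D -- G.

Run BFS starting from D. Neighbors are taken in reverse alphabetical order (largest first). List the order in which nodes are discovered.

Visit D; enqueue G, F → queue [G, F]
Visit G; enqueue P, O, I → queue [F, P, O, I]
Visit F; enqueue N, K → queue [P, O, I, N, K]
Visit P; enqueue M, J, B, A → queue [O, I, N, K, M, J, B, A]
Visit O; enqueue H, E → queue [I, N, K, M, J, B, A, H, E]
Visit I → queue [N, K, M, J, B, A, H, E]
Visit N; enqueue L, C → queue [K, M, J, B, A, H, E, L, C]
Visit K → queue [M, J, B, A, H, E, L, C]
Visit M → queue [J, B, A, H, E, L, C]
Visit J → queue [B, A, H, E, L, C]
Visit B → queue [A, H, E, L, C]
Visit A → queue [H, E, L, C]
Visit H → queue [E, L, C]
Visit E → queue [L, C]
Visit L → queue [C]
Visit C → queue []

D G F P O I N K M J B A H E L C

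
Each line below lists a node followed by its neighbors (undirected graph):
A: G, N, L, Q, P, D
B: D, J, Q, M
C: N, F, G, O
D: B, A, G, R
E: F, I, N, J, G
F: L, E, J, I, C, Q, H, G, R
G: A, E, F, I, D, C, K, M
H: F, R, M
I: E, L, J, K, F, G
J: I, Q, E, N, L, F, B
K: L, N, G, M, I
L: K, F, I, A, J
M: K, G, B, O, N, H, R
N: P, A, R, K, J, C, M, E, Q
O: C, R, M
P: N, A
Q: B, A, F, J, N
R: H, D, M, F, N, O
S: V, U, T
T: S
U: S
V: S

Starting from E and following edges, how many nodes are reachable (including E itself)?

BFS from E visits: E, F, G, I, J, N, C, H, L, Q, R, A, D, K, M, B, P, O
Reachable nodes: 18 of 22 total.

18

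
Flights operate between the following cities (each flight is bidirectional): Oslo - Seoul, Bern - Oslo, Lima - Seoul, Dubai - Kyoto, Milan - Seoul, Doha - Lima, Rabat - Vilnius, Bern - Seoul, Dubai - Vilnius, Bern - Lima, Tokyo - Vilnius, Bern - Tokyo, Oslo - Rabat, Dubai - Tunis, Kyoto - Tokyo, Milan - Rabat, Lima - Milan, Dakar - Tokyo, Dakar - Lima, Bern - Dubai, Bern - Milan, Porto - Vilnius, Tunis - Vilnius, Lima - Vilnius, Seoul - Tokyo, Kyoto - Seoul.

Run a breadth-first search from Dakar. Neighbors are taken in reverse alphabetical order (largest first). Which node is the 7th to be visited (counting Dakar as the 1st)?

Bern

Visit Dakar; enqueue Tokyo, Lima → queue [Tokyo, Lima]
Visit Tokyo; enqueue Vilnius, Seoul, Kyoto, Bern → queue [Lima, Vilnius, Seoul, Kyoto, Bern]
Visit Lima; enqueue Milan, Doha → queue [Vilnius, Seoul, Kyoto, Bern, Milan, Doha]
Visit Vilnius; enqueue Tunis, Rabat, Porto, Dubai → queue [Seoul, Kyoto, Bern, Milan, Doha, Tunis, Rabat, Porto, Dubai]
Visit Seoul; enqueue Oslo → queue [Kyoto, Bern, Milan, Doha, Tunis, Rabat, Porto, Dubai, Oslo]
Visit Kyoto → queue [Bern, Milan, Doha, Tunis, Rabat, Porto, Dubai, Oslo]
Visit Bern → queue [Milan, Doha, Tunis, Rabat, Porto, Dubai, Oslo]
Visit Milan → queue [Doha, Tunis, Rabat, Porto, Dubai, Oslo]
Visit Doha → queue [Tunis, Rabat, Porto, Dubai, Oslo]
Visit Tunis → queue [Rabat, Porto, Dubai, Oslo]
Visit Rabat → queue [Porto, Dubai, Oslo]
Visit Porto → queue [Dubai, Oslo]
Visit Dubai → queue [Oslo]
Visit Oslo → queue []

Visit order: Dakar, Tokyo, Lima, Vilnius, Seoul, Kyoto, Bern, Milan, Doha, Tunis, Rabat, Porto, Dubai, Oslo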